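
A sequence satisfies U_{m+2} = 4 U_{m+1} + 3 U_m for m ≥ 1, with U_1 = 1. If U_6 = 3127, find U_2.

7

Let U_2 = x.
U_3 = 3 + 4x
U_4 = 12 + 19x
U_5 = 57 + 88x
U_6 = 264 + 409x
So 264 + 409x = 3127, giving x = 7.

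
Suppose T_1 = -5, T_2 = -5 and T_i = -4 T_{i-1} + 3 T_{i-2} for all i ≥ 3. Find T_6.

-725

T_3 = -4·(-5) + 3·(-5) = 5
T_4 = -4·5 + 3·(-5) = -35
T_5 = -4·(-35) + 3·5 = 155
T_6 = -4·155 + 3·(-35) = -725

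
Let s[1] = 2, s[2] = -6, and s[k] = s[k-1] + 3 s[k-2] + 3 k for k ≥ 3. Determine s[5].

45

s[3] = (-6) + 3*2 + 9 = 9
s[4] = 9 + 3*(-6) + 12 = 3
s[5] = 3 + 3*9 + 15 = 45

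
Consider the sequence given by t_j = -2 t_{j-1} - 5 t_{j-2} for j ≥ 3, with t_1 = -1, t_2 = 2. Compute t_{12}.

5148

t_3 = -2(2) - 5(-1) = 1
t_4 = -2(1) - 5(2) = -12
t_5 = -2(-12) - 5(1) = 19
t_6 = -2(19) - 5(-12) = 22
t_7 = -2(22) - 5(19) = -139
t_8 = -2(-139) - 5(22) = 168
t_9 = -2(168) - 5(-139) = 359
t_{10} = -2(359) - 5(168) = -1558
t_{11} = -2(-1558) - 5(359) = 1321
t_{12} = -2(1321) - 5(-1558) = 5148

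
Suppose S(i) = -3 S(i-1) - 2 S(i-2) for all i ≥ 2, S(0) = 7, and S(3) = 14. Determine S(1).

-4

Let S(1) = w.
S(2) = -14 - 3w
S(3) = 42 + 7w
So 42 + 7w = 14, giving w = -4.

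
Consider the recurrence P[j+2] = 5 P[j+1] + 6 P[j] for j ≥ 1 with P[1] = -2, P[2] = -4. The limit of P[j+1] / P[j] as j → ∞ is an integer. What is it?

The characteristic equation is r^2 - 5r - 6 = 0, which factors as (r - 6)(r + 1) = 0.
So the roots are 6 and -1. Since |6| > |-1| and the coefficient of 6^j is non-zero, the ratio tends to 6.

6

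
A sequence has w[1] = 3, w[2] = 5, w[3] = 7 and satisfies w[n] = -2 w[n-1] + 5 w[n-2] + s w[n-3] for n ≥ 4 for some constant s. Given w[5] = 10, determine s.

w[4] = 11 + 3s
w[5] = 13 - s
So 13 - s = 10, giving s = 3.

3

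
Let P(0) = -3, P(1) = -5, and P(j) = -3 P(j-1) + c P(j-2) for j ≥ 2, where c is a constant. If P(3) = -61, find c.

P(2) = 15 - 3c
P(3) = -45 + 4c
So -45 + 4c = -61, giving c = -4.

-4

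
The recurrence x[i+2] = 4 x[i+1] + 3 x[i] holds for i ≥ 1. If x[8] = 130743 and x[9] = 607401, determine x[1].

9

Rearranging, x[i-2] = (x[i] - 4 x[i-1]) / 3.
x[7] = (607401 - 4*130743) / 3 = 84429/3 = 28143
x[6] = (130743 - 4*28143) / 3 = 18171/3 = 6057
x[5] = (28143 - 4*6057) / 3 = 3915/3 = 1305
x[4] = (6057 - 4*1305) / 3 = 837/3 = 279
x[3] = (1305 - 4*279) / 3 = 189/3 = 63
x[2] = (279 - 4*63) / 3 = 27/3 = 9
x[1] = (63 - 4*9) / 3 = 27/3 = 9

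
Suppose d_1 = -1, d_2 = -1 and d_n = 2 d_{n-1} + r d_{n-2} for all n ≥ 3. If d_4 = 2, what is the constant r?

-2

d_3 = -2 - r
d_4 = -4 - 3r
So -4 - 3r = 2, giving r = -2.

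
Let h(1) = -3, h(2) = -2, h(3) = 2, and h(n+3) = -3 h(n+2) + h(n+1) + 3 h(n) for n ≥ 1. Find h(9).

h(4) = -3(2) + (-2) + 3(-3) = -17
h(5) = -3(-17) + 2 + 3(-2) = 47
h(6) = -3(47) + (-17) + 3(2) = -152
h(7) = -3(-152) + 47 + 3(-17) = 452
h(8) = -3(452) + (-152) + 3(47) = -1367
h(9) = -3(-1367) + 452 + 3(-152) = 4097

4097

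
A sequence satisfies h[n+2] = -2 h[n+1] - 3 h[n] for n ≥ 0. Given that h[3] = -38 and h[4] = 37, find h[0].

-7

Rearranging, h[n-2] = (h[n] + 2 h[n-1]) / -3.
h[2] = (37 + 2·(-38)) / -3 = -39/-3 = 13
h[1] = (-38 + 2·13) / -3 = -12/-3 = 4
h[0] = (13 + 2·4) / -3 = 21/-3 = -7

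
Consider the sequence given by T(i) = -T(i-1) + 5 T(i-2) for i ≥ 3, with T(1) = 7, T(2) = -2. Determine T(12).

T(3) = -(-2) + 5*7 = 37
T(4) = -37 + 5*(-2) = -47
T(5) = -(-47) + 5*37 = 232
T(6) = -232 + 5*(-47) = -467
T(7) = -(-467) + 5*232 = 1627
T(8) = -1627 + 5*(-467) = -3962
T(9) = -(-3962) + 5*1627 = 12097
T(10) = -12097 + 5*(-3962) = -31907
T(11) = -(-31907) + 5*12097 = 92392
T(12) = -92392 + 5*(-31907) = -251927

-251927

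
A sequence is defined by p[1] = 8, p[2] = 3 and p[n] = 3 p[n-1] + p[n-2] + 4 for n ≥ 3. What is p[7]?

p[3] = 3(3) + 8 + 4 = 21
p[4] = 3(21) + 3 + 4 = 70
p[5] = 3(70) + 21 + 4 = 235
p[6] = 3(235) + 70 + 4 = 779
p[7] = 3(779) + 235 + 4 = 2576

2576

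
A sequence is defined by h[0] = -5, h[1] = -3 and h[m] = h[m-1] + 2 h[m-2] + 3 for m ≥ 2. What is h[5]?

-53

h[2] = (-3) + 2*(-5) + 3 = -10
h[3] = (-10) + 2*(-3) + 3 = -13
h[4] = (-13) + 2*(-10) + 3 = -30
h[5] = (-30) + 2*(-13) + 3 = -53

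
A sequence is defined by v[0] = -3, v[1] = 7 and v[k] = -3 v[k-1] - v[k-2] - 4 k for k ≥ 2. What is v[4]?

v[2] = -3*7 - (-3) - 8 = -26
v[3] = -3*(-26) - 7 - 12 = 59
v[4] = -3*59 - (-26) - 16 = -167

-167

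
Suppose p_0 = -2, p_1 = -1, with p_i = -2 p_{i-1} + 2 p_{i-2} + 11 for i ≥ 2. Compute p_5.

-101

p_2 = -2·(-1) + 2·(-2) + 11 = 9
p_3 = -2·9 + 2·(-1) + 11 = -9
p_4 = -2·(-9) + 2·9 + 11 = 47
p_5 = -2·47 + 2·(-9) + 11 = -101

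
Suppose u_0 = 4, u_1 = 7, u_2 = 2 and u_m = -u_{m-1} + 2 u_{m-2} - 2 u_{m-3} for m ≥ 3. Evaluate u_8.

u_3 = -2 + 2·7 - 2·4 = 4
u_4 = -4 + 2·2 - 2·7 = -14
u_5 = -(-14) + 2·4 - 2·2 = 18
u_6 = -18 + 2·(-14) - 2·4 = -54
u_7 = -(-54) + 2·18 - 2·(-14) = 118
u_8 = -118 + 2·(-54) - 2·18 = -262

-262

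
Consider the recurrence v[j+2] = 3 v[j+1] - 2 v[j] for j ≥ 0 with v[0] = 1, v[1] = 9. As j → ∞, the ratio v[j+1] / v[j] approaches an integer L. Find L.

2

The characteristic equation is r^2 - 3r + 2 = 0, which factors as (r - 2)(r - 1) = 0.
So the roots are 2 and 1. Since |2| > |1| and the coefficient of 2^j is non-zero, the ratio tends to 2.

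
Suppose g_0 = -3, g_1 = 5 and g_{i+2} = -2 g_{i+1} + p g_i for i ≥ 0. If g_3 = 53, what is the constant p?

g_2 = -10 - 3p
g_3 = 20 + 11p
So 20 + 11p = 53, giving p = 3.

3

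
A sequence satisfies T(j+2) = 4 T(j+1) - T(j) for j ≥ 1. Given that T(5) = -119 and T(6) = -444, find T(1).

-7

Rearranging, T(j-2) = -(T(j) - 4 T(j-1)).
T(4) = -(-444 - 4·(-119)) = -32
T(3) = -(-119 - 4·(-32)) = -9
T(2) = -(-32 - 4·(-9)) = -4
T(1) = -(-9 - 4·(-4)) = -7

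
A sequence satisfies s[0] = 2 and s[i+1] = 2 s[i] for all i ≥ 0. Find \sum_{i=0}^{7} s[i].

510

s[1] = 2(2) = 4
s[2] = 2(4) = 8
s[3] = 2(8) = 16
s[4] = 2(16) = 32
s[5] = 2(32) = 64
s[6] = 2(64) = 128
s[7] = 2(128) = 256
Sum = 2 + 4 + 8 + 16 + 32 + 64 + 128 + 256 = 510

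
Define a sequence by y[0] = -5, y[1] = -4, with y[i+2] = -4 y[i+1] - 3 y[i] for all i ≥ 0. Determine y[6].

3271

y[2] = -4*(-4) - 3*(-5) = 31
y[3] = -4*31 - 3*(-4) = -112
y[4] = -4*(-112) - 3*31 = 355
y[5] = -4*355 - 3*(-112) = -1084
y[6] = -4*(-1084) - 3*355 = 3271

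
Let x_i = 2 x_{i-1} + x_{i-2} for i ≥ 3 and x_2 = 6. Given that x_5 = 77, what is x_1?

Let x_1 = z.
x_3 = 12 + z
x_4 = 30 + 2z
x_5 = 72 + 5z
So 72 + 5z = 77, giving z = 1.

1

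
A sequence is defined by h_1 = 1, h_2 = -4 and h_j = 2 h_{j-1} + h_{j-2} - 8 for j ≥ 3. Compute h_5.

-107

h_3 = 2(-4) + 1 - 8 = -15
h_4 = 2(-15) + (-4) - 8 = -42
h_5 = 2(-42) + (-15) - 8 = -107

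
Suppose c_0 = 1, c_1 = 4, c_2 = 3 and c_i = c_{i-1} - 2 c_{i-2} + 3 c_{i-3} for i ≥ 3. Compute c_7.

-19

c_3 = 3 - 2*4 + 3*1 = -2
c_4 = (-2) - 2*3 + 3*4 = 4
c_5 = 4 - 2*(-2) + 3*3 = 17
c_6 = 17 - 2*4 + 3*(-2) = 3
c_7 = 3 - 2*17 + 3*4 = -19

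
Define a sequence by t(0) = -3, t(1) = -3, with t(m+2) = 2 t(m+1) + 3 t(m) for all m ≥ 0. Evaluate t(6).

t(2) = 2*(-3) + 3*(-3) = -15
t(3) = 2*(-15) + 3*(-3) = -39
t(4) = 2*(-39) + 3*(-15) = -123
t(5) = 2*(-123) + 3*(-39) = -363
t(6) = 2*(-363) + 3*(-123) = -1095

-1095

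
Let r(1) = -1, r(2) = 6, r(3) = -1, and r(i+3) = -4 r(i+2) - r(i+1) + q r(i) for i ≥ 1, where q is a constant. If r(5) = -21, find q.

-3

r(4) = -2 - q
r(5) = 9 + 10q
So 9 + 10q = -21, giving q = -3.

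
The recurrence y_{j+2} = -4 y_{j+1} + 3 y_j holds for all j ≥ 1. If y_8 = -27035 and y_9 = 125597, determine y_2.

Rearranging, y_{j-2} = (y_j + 4 y_{j-1}) / 3.
y_7 = (125597 + 4*(-27035)) / 3 = 17457/3 = 5819
y_6 = (-27035 + 4*5819) / 3 = -3759/3 = -1253
y_5 = (5819 + 4*(-1253)) / 3 = 807/3 = 269
y_4 = (-1253 + 4*269) / 3 = -177/3 = -59
y_3 = (269 + 4*(-59)) / 3 = 33/3 = 11
y_2 = (-59 + 4*11) / 3 = -15/3 = -5

-5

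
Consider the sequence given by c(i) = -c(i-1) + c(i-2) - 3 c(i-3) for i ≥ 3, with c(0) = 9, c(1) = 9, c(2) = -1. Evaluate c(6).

c(3) = -(-1) + 9 - 3(9) = -17
c(4) = -(-17) + (-1) - 3(9) = -11
c(5) = -(-11) + (-17) - 3(-1) = -3
c(6) = -(-3) + (-11) - 3(-17) = 43

43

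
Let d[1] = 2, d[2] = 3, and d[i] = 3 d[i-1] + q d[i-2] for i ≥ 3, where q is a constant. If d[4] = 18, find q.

-1

d[3] = 9 + 2q
d[4] = 27 + 9q
So 27 + 9q = 18, giving q = -1.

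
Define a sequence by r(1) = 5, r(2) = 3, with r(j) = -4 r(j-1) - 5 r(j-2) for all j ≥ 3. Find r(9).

1733

r(3) = -4*3 - 5*5 = -37
r(4) = -4*(-37) - 5*3 = 133
r(5) = -4*133 - 5*(-37) = -347
r(6) = -4*(-347) - 5*133 = 723
r(7) = -4*723 - 5*(-347) = -1157
r(8) = -4*(-1157) - 5*723 = 1013
r(9) = -4*1013 - 5*(-1157) = 1733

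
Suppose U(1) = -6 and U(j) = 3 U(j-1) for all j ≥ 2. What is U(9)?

U(2) = 3·(-6) = -18
U(3) = 3·(-18) = -54
U(4) = 3·(-54) = -162
U(5) = 3·(-162) = -486
U(6) = 3·(-486) = -1458
U(7) = 3·(-1458) = -4374
U(8) = 3·(-4374) = -13122
U(9) = 3·(-13122) = -39366

-39366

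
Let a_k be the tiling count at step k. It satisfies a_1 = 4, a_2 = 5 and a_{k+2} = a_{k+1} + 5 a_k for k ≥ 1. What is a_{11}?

76675

a_3 = 5 + 5(4) = 25
a_4 = 25 + 5(5) = 50
a_5 = 50 + 5(25) = 175
a_6 = 175 + 5(50) = 425
a_7 = 425 + 5(175) = 1300
a_8 = 1300 + 5(425) = 3425
a_9 = 3425 + 5(1300) = 9925
a_{10} = 9925 + 5(3425) = 27050
a_{11} = 27050 + 5(9925) = 76675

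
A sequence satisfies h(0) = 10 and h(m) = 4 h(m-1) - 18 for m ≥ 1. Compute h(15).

4294967302

The fixed point is -18/(1 - 4) = 6, so h(m) - 6 = 4(h(m-1) - 6).
Hence h(m) = 4·4^m + 6.
h(15) = 4·4^{15} + 6 = 4·1073741824 + 6 = 4294967302.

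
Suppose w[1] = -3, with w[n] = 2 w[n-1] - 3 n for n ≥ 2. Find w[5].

w[2] = 2(-3) - 6 = -12
w[3] = 2(-12) - 9 = -33
w[4] = 2(-33) - 12 = -78
w[5] = 2(-78) - 15 = -171

-171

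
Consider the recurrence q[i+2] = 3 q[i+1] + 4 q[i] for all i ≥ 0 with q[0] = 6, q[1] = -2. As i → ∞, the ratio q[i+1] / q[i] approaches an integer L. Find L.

The characteristic equation is r^2 - 3r - 4 = 0, which factors as (r - 4)(r + 1) = 0.
So the roots are 4 and -1. Since |4| > |-1| and the coefficient of 4^i is non-zero, the ratio tends to 4.

4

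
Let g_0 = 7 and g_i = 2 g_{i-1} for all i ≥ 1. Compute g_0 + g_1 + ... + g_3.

g_1 = 2(7) = 14
g_2 = 2(14) = 28
g_3 = 2(28) = 56
Sum = 7 + 14 + 28 + 56 = 105

105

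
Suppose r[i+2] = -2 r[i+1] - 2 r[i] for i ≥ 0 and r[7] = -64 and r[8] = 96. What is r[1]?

Rearranging, r[i-2] = (r[i] + 2 r[i-1]) / -2.
r[6] = (96 + 2*(-64)) / -2 = -32/-2 = 16
r[5] = (-64 + 2*16) / -2 = -32/-2 = 16
r[4] = (16 + 2*16) / -2 = 48/-2 = -24
r[3] = (16 + 2*(-24)) / -2 = -32/-2 = 16
r[2] = (-24 + 2*16) / -2 = 8/-2 = -4
r[1] = (16 + 2*(-4)) / -2 = 8/-2 = -4

-4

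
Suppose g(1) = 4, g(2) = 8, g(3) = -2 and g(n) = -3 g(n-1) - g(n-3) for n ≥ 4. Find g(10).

g(4) = -3·(-2) - 4 = 2
g(5) = -3·2 - 8 = -14
g(6) = -3·(-14) - (-2) = 44
g(7) = -3·44 - 2 = -134
g(8) = -3·(-134) - (-14) = 416
g(9) = -3·416 - 44 = -1292
g(10) = -3·(-1292) - (-134) = 4010

4010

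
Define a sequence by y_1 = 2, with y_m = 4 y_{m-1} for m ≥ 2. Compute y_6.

2048

y_2 = 4*2 = 8
y_3 = 4*8 = 32
y_4 = 4*32 = 128
y_5 = 4*128 = 512
y_6 = 4*512 = 2048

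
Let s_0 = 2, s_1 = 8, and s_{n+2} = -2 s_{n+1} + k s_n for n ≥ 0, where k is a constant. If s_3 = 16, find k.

s_2 = -16 + 2k
s_3 = 32 + 4k
So 32 + 4k = 16, giving k = -4.

-4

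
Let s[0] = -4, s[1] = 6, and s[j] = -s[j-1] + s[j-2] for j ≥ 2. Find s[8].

-178

s[2] = -6 + (-4) = -10
s[3] = -(-10) + 6 = 16
s[4] = -16 + (-10) = -26
s[5] = -(-26) + 16 = 42
s[6] = -42 + (-26) = -68
s[7] = -(-68) + 42 = 110
s[8] = -110 + (-68) = -178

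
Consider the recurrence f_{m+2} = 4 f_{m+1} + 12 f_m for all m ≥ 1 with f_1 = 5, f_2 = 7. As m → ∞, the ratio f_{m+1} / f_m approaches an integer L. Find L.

6

The characteristic equation is r^2 - 4r - 12 = 0, which factors as (r - 6)(r + 2) = 0.
So the roots are 6 and -2. Since |6| > |-2| and the coefficient of 6^m is non-zero, the ratio tends to 6.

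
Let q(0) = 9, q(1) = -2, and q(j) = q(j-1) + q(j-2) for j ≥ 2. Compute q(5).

q(2) = (-2) + 9 = 7
q(3) = 7 + (-2) = 5
q(4) = 5 + 7 = 12
q(5) = 12 + 5 = 17

17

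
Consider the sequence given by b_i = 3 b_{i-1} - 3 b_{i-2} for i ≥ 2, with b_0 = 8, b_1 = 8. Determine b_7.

-216

b_2 = 3(8) - 3(8) = 0
b_3 = 3(0) - 3(8) = -24
b_4 = 3(-24) - 3(0) = -72
b_5 = 3(-72) - 3(-24) = -144
b_6 = 3(-144) - 3(-72) = -216
b_7 = 3(-216) - 3(-144) = -216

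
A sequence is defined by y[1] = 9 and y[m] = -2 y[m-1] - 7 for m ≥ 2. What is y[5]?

y[2] = -2*9 - 7 = -25
y[3] = -2*(-25) - 7 = 43
y[4] = -2*43 - 7 = -93
y[5] = -2*(-93) - 7 = 179

179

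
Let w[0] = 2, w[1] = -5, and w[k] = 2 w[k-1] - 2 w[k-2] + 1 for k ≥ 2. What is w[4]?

w[2] = 2(-5) - 2(2) + 1 = -13
w[3] = 2(-13) - 2(-5) + 1 = -15
w[4] = 2(-15) - 2(-13) + 1 = -3

-3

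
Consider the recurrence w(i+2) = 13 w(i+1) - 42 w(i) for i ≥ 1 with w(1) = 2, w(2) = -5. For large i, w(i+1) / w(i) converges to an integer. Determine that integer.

7

The characteristic equation is r^2 - 13r + 42 = 0, which factors as (r - 7)(r - 6) = 0.
So the roots are 7 and 6. Since |7| > |6| and the coefficient of 7^i is non-zero, the ratio tends to 7.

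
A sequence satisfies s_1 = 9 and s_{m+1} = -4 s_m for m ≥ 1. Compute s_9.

589824

s_2 = -4·9 = -36
s_3 = -4·(-36) = 144
s_4 = -4·144 = -576
s_5 = -4·(-576) = 2304
s_6 = -4·2304 = -9216
s_7 = -4·(-9216) = 36864
s_8 = -4·36864 = -147456
s_9 = -4·(-147456) = 589824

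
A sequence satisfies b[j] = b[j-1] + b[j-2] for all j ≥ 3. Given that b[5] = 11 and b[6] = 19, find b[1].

-2

Rearranging, b[j-2] = b[j] - b[j-1].
b[4] = 19 - 11 = 8
b[3] = 11 - 8 = 3
b[2] = 8 - 3 = 5
b[1] = 3 - 5 = -2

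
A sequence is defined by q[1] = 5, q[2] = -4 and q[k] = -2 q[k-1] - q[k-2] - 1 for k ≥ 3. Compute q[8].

q[3] = -2·(-4) - 5 - 1 = 2
q[4] = -2·2 - (-4) - 1 = -1
q[5] = -2·(-1) - 2 - 1 = -1
q[6] = -2·(-1) - (-1) - 1 = 2
q[7] = -2·2 - (-1) - 1 = -4
q[8] = -2·(-4) - 2 - 1 = 5

5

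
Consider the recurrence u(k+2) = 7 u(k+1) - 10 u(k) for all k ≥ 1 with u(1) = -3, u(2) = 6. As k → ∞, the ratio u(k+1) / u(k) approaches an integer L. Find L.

5

The characteristic equation is r^2 - 7r + 10 = 0, which factors as (r - 5)(r - 2) = 0.
So the roots are 5 and 2. Since |5| > |2| and the coefficient of 5^k is non-zero, the ratio tends to 5.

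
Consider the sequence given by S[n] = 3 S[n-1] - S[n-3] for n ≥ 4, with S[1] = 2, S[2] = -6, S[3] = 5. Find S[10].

9007

S[4] = 3·5 - 2 = 13
S[5] = 3·13 - (-6) = 45
S[6] = 3·45 - 5 = 130
S[7] = 3·130 - 13 = 377
S[8] = 3·377 - 45 = 1086
S[9] = 3·1086 - 130 = 3128
S[10] = 3·3128 - 377 = 9007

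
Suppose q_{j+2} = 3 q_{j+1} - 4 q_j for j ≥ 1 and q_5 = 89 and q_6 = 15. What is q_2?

Rearranging, q_{j-2} = (q_j - 3 q_{j-1}) / -4.
q_4 = (15 - 3*89) / -4 = -252/-4 = 63
q_3 = (89 - 3*63) / -4 = -100/-4 = 25
q_2 = (63 - 3*25) / -4 = -12/-4 = 3

3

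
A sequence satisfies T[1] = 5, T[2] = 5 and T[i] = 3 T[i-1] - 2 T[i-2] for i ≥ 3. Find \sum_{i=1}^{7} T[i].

T[3] = 3(5) - 2(5) = 5
T[4] = 3(5) - 2(5) = 5
T[5] = 3(5) - 2(5) = 5
T[6] = 3(5) - 2(5) = 5
T[7] = 3(5) - 2(5) = 5
Sum = 5 + 5 + 5 + 5 + 5 + 5 + 5 = 35

35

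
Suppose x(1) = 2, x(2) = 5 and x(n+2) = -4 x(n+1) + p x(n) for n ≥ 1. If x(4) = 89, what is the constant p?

-3

x(3) = -20 + 2p
x(4) = 80 - 3p
So 80 - 3p = 89, giving p = -3.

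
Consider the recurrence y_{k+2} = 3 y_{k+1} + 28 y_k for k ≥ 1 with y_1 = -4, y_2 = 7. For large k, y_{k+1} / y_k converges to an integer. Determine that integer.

7

The characteristic equation is r^2 - 3r - 28 = 0, which factors as (r - 7)(r + 4) = 0.
So the roots are 7 and -4. Since |7| > |-4| and the coefficient of 7^k is non-zero, the ratio tends to 7.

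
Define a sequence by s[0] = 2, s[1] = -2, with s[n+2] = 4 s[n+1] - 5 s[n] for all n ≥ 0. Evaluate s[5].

-322

s[2] = 4*(-2) - 5*2 = -18
s[3] = 4*(-18) - 5*(-2) = -62
s[4] = 4*(-62) - 5*(-18) = -158
s[5] = 4*(-158) - 5*(-62) = -322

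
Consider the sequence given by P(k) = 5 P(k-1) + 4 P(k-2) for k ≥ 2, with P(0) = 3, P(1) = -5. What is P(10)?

P(2) = 5·(-5) + 4·3 = -13
P(3) = 5·(-13) + 4·(-5) = -85
P(4) = 5·(-85) + 4·(-13) = -477
P(5) = 5·(-477) + 4·(-85) = -2725
P(6) = 5·(-2725) + 4·(-477) = -15533
P(7) = 5·(-15533) + 4·(-2725) = -88565
P(8) = 5·(-88565) + 4·(-15533) = -504957
P(9) = 5·(-504957) + 4·(-88565) = -2879045
P(10) = 5·(-2879045) + 4·(-504957) = -16415053

-16415053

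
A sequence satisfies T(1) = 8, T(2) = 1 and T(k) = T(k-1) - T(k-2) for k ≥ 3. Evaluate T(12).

7

T(3) = 1 - 8 = -7
T(4) = (-7) - 1 = -8
T(5) = (-8) - (-7) = -1
T(6) = (-1) - (-8) = 7
T(7) = 7 - (-1) = 8
T(8) = 8 - 7 = 1
T(9) = 1 - 8 = -7
T(10) = (-7) - 1 = -8
T(11) = (-8) - (-7) = -1
T(12) = (-1) - (-8) = 7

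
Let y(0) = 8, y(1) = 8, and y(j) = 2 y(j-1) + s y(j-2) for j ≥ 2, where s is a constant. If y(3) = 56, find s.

1

y(2) = 16 + 8s
y(3) = 32 + 24s
So 32 + 24s = 56, giving s = 1.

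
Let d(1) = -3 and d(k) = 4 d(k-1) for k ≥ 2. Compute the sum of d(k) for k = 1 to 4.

d(2) = 4(-3) = -12
d(3) = 4(-12) = -48
d(4) = 4(-48) = -192
Sum = (-3) + (-12) + (-48) + (-192) = -255

-255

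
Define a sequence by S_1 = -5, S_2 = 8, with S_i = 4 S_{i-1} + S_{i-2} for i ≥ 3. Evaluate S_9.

158107

S_3 = 4(8) + (-5) = 27
S_4 = 4(27) + 8 = 116
S_5 = 4(116) + 27 = 491
S_6 = 4(491) + 116 = 2080
S_7 = 4(2080) + 491 = 8811
S_8 = 4(8811) + 2080 = 37324
S_9 = 4(37324) + 8811 = 158107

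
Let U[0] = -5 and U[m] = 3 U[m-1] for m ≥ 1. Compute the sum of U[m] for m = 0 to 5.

-1820

U[1] = 3(-5) = -15
U[2] = 3(-15) = -45
U[3] = 3(-45) = -135
U[4] = 3(-135) = -405
U[5] = 3(-405) = -1215
Sum = (-5) + (-15) + (-45) + (-135) + (-405) + (-1215) = -1820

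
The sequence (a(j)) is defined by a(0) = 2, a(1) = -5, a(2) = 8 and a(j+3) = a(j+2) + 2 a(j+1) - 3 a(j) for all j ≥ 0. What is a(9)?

a(3) = 8 + 2*(-5) - 3*2 = -8
a(4) = (-8) + 2*8 - 3*(-5) = 23
a(5) = 23 + 2*(-8) - 3*8 = -17
a(6) = (-17) + 2*23 - 3*(-8) = 53
a(7) = 53 + 2*(-17) - 3*23 = -50
a(8) = (-50) + 2*53 - 3*(-17) = 107
a(9) = 107 + 2*(-50) - 3*53 = -152

-152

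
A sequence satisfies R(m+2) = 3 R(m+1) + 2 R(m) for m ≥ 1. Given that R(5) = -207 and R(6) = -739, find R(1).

3

Rearranging, R(m-2) = (R(m) - 3 R(m-1)) / 2.
R(4) = (-739 - 3·(-207)) / 2 = -118/2 = -59
R(3) = (-207 - 3·(-59)) / 2 = -30/2 = -15
R(2) = (-59 - 3·(-15)) / 2 = -14/2 = -7
R(1) = (-15 - 3·(-7)) / 2 = 6/2 = 3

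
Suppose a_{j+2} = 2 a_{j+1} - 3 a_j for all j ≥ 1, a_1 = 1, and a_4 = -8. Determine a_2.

Let a_2 = v.
a_3 = -3 + 2v
a_4 = -6 + v
So -6 + v = -8, giving v = -2.

-2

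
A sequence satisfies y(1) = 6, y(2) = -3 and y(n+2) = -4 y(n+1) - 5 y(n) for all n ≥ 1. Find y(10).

-6483

y(3) = -4*(-3) - 5*6 = -18
y(4) = -4*(-18) - 5*(-3) = 87
y(5) = -4*87 - 5*(-18) = -258
y(6) = -4*(-258) - 5*87 = 597
y(7) = -4*597 - 5*(-258) = -1098
y(8) = -4*(-1098) - 5*597 = 1407
y(9) = -4*1407 - 5*(-1098) = -138
y(10) = -4*(-138) - 5*1407 = -6483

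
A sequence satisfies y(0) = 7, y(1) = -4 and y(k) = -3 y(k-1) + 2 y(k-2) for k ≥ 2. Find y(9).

-177358

y(2) = -3*(-4) + 2*7 = 26
y(3) = -3*26 + 2*(-4) = -86
y(4) = -3*(-86) + 2*26 = 310
y(5) = -3*310 + 2*(-86) = -1102
y(6) = -3*(-1102) + 2*310 = 3926
y(7) = -3*3926 + 2*(-1102) = -13982
y(8) = -3*(-13982) + 2*3926 = 49798
y(9) = -3*49798 + 2*(-13982) = -177358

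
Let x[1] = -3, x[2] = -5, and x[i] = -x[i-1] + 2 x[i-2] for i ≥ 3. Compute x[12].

-1369

x[3] = -(-5) + 2(-3) = -1
x[4] = -(-1) + 2(-5) = -9
x[5] = -(-9) + 2(-1) = 7
x[6] = -7 + 2(-9) = -25
x[7] = -(-25) + 2(7) = 39
x[8] = -39 + 2(-25) = -89
x[9] = -(-89) + 2(39) = 167
x[10] = -167 + 2(-89) = -345
x[11] = -(-345) + 2(167) = 679
x[12] = -679 + 2(-345) = -1369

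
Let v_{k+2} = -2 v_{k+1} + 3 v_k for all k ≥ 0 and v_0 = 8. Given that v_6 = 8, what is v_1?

8

Let v_1 = x.
v_2 = 24 - 2x
v_3 = -48 + 7x
v_4 = 168 - 20x
v_5 = -480 + 61x
v_6 = 1464 - 182x
So 1464 - 182x = 8, giving x = 8.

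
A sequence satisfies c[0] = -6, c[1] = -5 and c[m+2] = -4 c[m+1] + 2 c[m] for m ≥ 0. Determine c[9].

c[2] = -4·(-5) + 2·(-6) = 8
c[3] = -4·8 + 2·(-5) = -42
c[4] = -4·(-42) + 2·8 = 184
c[5] = -4·184 + 2·(-42) = -820
c[6] = -4·(-820) + 2·184 = 3648
c[7] = -4·3648 + 2·(-820) = -16232
c[8] = -4·(-16232) + 2·3648 = 72224
c[9] = -4·72224 + 2·(-16232) = -321360

-321360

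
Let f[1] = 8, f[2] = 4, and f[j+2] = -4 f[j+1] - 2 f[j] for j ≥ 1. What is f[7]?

f[3] = -4·4 - 2·8 = -32
f[4] = -4·(-32) - 2·4 = 120
f[5] = -4·120 - 2·(-32) = -416
f[6] = -4·(-416) - 2·120 = 1424
f[7] = -4·1424 - 2·(-416) = -4864

-4864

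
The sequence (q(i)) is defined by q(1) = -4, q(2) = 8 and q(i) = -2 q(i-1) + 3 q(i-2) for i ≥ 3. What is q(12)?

531440

q(3) = -2(8) + 3(-4) = -28
q(4) = -2(-28) + 3(8) = 80
q(5) = -2(80) + 3(-28) = -244
q(6) = -2(-244) + 3(80) = 728
q(7) = -2(728) + 3(-244) = -2188
q(8) = -2(-2188) + 3(728) = 6560
q(9) = -2(6560) + 3(-2188) = -19684
q(10) = -2(-19684) + 3(6560) = 59048
q(11) = -2(59048) + 3(-19684) = -177148
q(12) = -2(-177148) + 3(59048) = 531440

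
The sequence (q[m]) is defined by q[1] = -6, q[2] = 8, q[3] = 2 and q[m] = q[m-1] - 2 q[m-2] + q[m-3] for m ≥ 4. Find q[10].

18

q[4] = 2 - 2*8 + (-6) = -20
q[5] = (-20) - 2*2 + 8 = -16
q[6] = (-16) - 2*(-20) + 2 = 26
q[7] = 26 - 2*(-16) + (-20) = 38
q[8] = 38 - 2*26 + (-16) = -30
q[9] = (-30) - 2*38 + 26 = -80
q[10] = (-80) - 2*(-30) + 38 = 18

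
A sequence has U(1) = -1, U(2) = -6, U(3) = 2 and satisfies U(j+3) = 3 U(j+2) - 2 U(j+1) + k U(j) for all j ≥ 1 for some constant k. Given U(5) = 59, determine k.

-1

U(4) = 18 - k
U(5) = 50 - 9k
So 50 - 9k = 59, giving k = -1.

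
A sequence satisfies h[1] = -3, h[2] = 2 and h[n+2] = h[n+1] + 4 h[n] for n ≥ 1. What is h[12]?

-19970

h[3] = 2 + 4(-3) = -10
h[4] = (-10) + 4(2) = -2
h[5] = (-2) + 4(-10) = -42
h[6] = (-42) + 4(-2) = -50
h[7] = (-50) + 4(-42) = -218
h[8] = (-218) + 4(-50) = -418
h[9] = (-418) + 4(-218) = -1290
h[10] = (-1290) + 4(-418) = -2962
h[11] = (-2962) + 4(-1290) = -8122
h[12] = (-8122) + 4(-2962) = -19970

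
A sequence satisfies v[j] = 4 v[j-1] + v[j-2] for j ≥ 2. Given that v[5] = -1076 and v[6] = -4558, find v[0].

2

Rearranging, v[j-2] = v[j] - 4 v[j-1].
v[4] = -4558 - 4·(-1076) = -254
v[3] = -1076 - 4·(-254) = -60
v[2] = -254 - 4·(-60) = -14
v[1] = -60 - 4·(-14) = -4
v[0] = -14 - 4·(-4) = 2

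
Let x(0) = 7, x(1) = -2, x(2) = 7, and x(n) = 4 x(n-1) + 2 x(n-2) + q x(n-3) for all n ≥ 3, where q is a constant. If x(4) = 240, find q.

x(3) = 24 + 7q
x(4) = 110 + 26q
So 110 + 26q = 240, giving q = 5.

5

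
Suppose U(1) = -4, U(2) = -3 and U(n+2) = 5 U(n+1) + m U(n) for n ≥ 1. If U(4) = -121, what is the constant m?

2

U(3) = -15 - 4m
U(4) = -75 - 23m
So -75 - 23m = -121, giving m = 2.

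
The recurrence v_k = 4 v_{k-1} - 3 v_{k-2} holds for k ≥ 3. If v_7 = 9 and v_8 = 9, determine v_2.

Rearranging, v_{k-2} = (v_k - 4 v_{k-1}) / -3.
v_6 = (9 - 4·9) / -3 = -27/-3 = 9
v_5 = (9 - 4·9) / -3 = -27/-3 = 9
v_4 = (9 - 4·9) / -3 = -27/-3 = 9
v_3 = (9 - 4·9) / -3 = -27/-3 = 9
v_2 = (9 - 4·9) / -3 = -27/-3 = 9

9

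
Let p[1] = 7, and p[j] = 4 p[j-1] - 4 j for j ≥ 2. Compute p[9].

254876

p[2] = 4(7) - 8 = 20
p[3] = 4(20) - 12 = 68
p[4] = 4(68) - 16 = 256
p[5] = 4(256) - 20 = 1004
p[6] = 4(1004) - 24 = 3992
p[7] = 4(3992) - 28 = 15940
p[8] = 4(15940) - 32 = 63728
p[9] = 4(63728) - 36 = 254876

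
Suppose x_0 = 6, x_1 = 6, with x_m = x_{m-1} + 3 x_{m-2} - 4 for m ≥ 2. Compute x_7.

1014

x_2 = 6 + 3(6) - 4 = 20
x_3 = 20 + 3(6) - 4 = 34
x_4 = 34 + 3(20) - 4 = 90
x_5 = 90 + 3(34) - 4 = 188
x_6 = 188 + 3(90) - 4 = 454
x_7 = 454 + 3(188) - 4 = 1014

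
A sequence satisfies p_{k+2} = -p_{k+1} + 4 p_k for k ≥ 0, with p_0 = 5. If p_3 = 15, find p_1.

7

Let p_1 = v.
p_2 = 20 - v
p_3 = -20 + 5v
So -20 + 5v = 15, giving v = 7.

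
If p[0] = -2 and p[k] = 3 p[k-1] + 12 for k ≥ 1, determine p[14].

The fixed point is 12/(1 - 3) = -6, so p[k] + 6 = 3(p[k-1] + 6).
Hence p[k] = 4·3^k - 6.
p[14] = 4·3^{14} - 6 = 4·4782969 - 6 = 19131870.

19131870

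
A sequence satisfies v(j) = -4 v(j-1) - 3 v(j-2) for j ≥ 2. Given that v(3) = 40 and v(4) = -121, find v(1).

Rearranging, v(j-2) = (v(j) + 4 v(j-1)) / -3.
v(2) = (-121 + 4(40)) / -3 = 39/-3 = -13
v(1) = (40 + 4(-13)) / -3 = -12/-3 = 4

4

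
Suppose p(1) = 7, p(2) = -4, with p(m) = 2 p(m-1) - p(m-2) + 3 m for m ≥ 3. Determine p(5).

p(3) = 2*(-4) - 7 + 9 = -6
p(4) = 2*(-6) - (-4) + 12 = 4
p(5) = 2*4 - (-6) + 15 = 29

29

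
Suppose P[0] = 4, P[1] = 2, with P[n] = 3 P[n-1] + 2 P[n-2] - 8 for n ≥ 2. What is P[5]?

158

P[2] = 3*2 + 2*4 - 8 = 6
P[3] = 3*6 + 2*2 - 8 = 14
P[4] = 3*14 + 2*6 - 8 = 46
P[5] = 3*46 + 2*14 - 8 = 158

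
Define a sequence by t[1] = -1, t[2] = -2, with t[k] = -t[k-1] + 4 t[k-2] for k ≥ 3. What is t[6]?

t[3] = -(-2) + 4·(-1) = -2
t[4] = -(-2) + 4·(-2) = -6
t[5] = -(-6) + 4·(-2) = -2
t[6] = -(-2) + 4·(-6) = -22

-22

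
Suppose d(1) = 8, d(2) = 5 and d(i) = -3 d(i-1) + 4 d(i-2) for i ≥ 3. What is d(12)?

-2516575

d(3) = -3(5) + 4(8) = 17
d(4) = -3(17) + 4(5) = -31
d(5) = -3(-31) + 4(17) = 161
d(6) = -3(161) + 4(-31) = -607
d(7) = -3(-607) + 4(161) = 2465
d(8) = -3(2465) + 4(-607) = -9823
d(9) = -3(-9823) + 4(2465) = 39329
d(10) = -3(39329) + 4(-9823) = -157279
d(11) = -3(-157279) + 4(39329) = 629153
d(12) = -3(629153) + 4(-157279) = -2516575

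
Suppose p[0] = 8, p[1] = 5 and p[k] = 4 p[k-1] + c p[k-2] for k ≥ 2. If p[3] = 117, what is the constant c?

p[2] = 20 + 8c
p[3] = 80 + 37c
So 80 + 37c = 117, giving c = 1.

1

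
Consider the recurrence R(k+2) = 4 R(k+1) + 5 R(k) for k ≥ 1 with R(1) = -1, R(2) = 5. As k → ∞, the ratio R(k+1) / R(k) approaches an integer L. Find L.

The characteristic equation is r^2 - 4r - 5 = 0, which factors as (r - 5)(r + 1) = 0.
So the roots are 5 and -1. Since |5| > |-1| and the coefficient of 5^k is non-zero, the ratio tends to 5.

5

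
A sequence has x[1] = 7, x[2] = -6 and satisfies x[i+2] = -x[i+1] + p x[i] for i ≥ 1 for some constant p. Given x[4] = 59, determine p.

-5

x[3] = 6 + 7p
x[4] = -6 - 13p
So -6 - 13p = 59, giving p = -5.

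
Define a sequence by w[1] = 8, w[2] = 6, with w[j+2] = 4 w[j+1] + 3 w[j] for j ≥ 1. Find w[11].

9882768

w[3] = 4*6 + 3*8 = 48
w[4] = 4*48 + 3*6 = 210
w[5] = 4*210 + 3*48 = 984
w[6] = 4*984 + 3*210 = 4566
w[7] = 4*4566 + 3*984 = 21216
w[8] = 4*21216 + 3*4566 = 98562
w[9] = 4*98562 + 3*21216 = 457896
w[10] = 4*457896 + 3*98562 = 2127270
w[11] = 4*2127270 + 3*457896 = 9882768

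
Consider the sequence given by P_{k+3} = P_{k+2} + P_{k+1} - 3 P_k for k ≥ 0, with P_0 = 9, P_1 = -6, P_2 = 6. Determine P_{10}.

P_3 = 6 + (-6) - 3*9 = -27
P_4 = (-27) + 6 - 3*(-6) = -3
P_5 = (-3) + (-27) - 3*6 = -48
P_6 = (-48) + (-3) - 3*(-27) = 30
P_7 = 30 + (-48) - 3*(-3) = -9
P_8 = (-9) + 30 - 3*(-48) = 165
P_9 = 165 + (-9) - 3*30 = 66
P_{10} = 66 + 165 - 3*(-9) = 258

258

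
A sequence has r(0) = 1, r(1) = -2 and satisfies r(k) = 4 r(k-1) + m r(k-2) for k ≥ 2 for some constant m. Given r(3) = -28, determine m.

r(2) = -8 + m
r(3) = -32 + 2m
So -32 + 2m = -28, giving m = 2.

2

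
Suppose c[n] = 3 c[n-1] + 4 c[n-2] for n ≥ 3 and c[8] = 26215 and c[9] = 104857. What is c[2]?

7

Rearranging, c[n-2] = (c[n] - 3 c[n-1]) / 4.
c[7] = (104857 - 3*26215) / 4 = 26212/4 = 6553
c[6] = (26215 - 3*6553) / 4 = 6556/4 = 1639
c[5] = (6553 - 3*1639) / 4 = 1636/4 = 409
c[4] = (1639 - 3*409) / 4 = 412/4 = 103
c[3] = (409 - 3*103) / 4 = 100/4 = 25
c[2] = (103 - 3*25) / 4 = 28/4 = 7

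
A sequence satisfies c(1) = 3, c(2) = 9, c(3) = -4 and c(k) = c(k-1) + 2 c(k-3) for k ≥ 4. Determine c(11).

c(4) = (-4) + 2*3 = 2
c(5) = 2 + 2*9 = 20
c(6) = 20 + 2*(-4) = 12
c(7) = 12 + 2*2 = 16
c(8) = 16 + 2*20 = 56
c(9) = 56 + 2*12 = 80
c(10) = 80 + 2*16 = 112
c(11) = 112 + 2*56 = 224

224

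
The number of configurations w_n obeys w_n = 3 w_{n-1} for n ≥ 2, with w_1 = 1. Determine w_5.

81

w_2 = 3·1 = 3
w_3 = 3·3 = 9
w_4 = 3·9 = 27
w_5 = 3·27 = 81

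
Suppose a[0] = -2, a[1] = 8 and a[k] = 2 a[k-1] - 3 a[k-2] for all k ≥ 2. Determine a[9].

a[2] = 2(8) - 3(-2) = 22
a[3] = 2(22) - 3(8) = 20
a[4] = 2(20) - 3(22) = -26
a[5] = 2(-26) - 3(20) = -112
a[6] = 2(-112) - 3(-26) = -146
a[7] = 2(-146) - 3(-112) = 44
a[8] = 2(44) - 3(-146) = 526
a[9] = 2(526) - 3(44) = 920

920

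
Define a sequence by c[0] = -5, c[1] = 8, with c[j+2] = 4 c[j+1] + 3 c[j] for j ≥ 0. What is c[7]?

c[2] = 4·8 + 3·(-5) = 17
c[3] = 4·17 + 3·8 = 92
c[4] = 4·92 + 3·17 = 419
c[5] = 4·419 + 3·92 = 1952
c[6] = 4·1952 + 3·419 = 9065
c[7] = 4·9065 + 3·1952 = 42116

42116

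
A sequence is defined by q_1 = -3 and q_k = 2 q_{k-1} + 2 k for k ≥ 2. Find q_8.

q_2 = 2(-3) + 4 = -2
q_3 = 2(-2) + 6 = 2
q_4 = 2(2) + 8 = 12
q_5 = 2(12) + 10 = 34
q_6 = 2(34) + 12 = 80
q_7 = 2(80) + 14 = 174
q_8 = 2(174) + 16 = 364

364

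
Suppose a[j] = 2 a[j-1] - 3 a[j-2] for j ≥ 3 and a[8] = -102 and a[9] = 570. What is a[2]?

Rearranging, a[j-2] = (a[j] - 2 a[j-1]) / -3.
a[7] = (570 - 2·(-102)) / -3 = 774/-3 = -258
a[6] = (-102 - 2·(-258)) / -3 = 414/-3 = -138
a[5] = (-258 - 2·(-138)) / -3 = 18/-3 = -6
a[4] = (-138 - 2·(-6)) / -3 = -126/-3 = 42
a[3] = (-6 - 2·42) / -3 = -90/-3 = 30
a[2] = (42 - 2·30) / -3 = -18/-3 = 6

6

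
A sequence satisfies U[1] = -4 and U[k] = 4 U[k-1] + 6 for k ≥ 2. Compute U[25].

-562949953421314

The fixed point is 6/(1 - 4) = -2, so U[k] + 2 = 4(U[k-1] + 2).
Hence U[k] = -2·4^{k-1} - 2.
U[25] = -2·4^{24} - 2 = -2·281474976710656 - 2 = -562949953421314.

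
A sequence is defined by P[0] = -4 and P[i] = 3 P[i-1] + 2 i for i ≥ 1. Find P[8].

P[1] = 3(-4) + 2 = -10
P[2] = 3(-10) + 4 = -26
P[3] = 3(-26) + 6 = -72
P[4] = 3(-72) + 8 = -208
P[5] = 3(-208) + 10 = -614
P[6] = 3(-614) + 12 = -1830
P[7] = 3(-1830) + 14 = -5476
P[8] = 3(-5476) + 16 = -16412

-16412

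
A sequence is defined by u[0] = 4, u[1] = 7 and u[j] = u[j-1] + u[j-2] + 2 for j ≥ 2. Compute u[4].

37

u[2] = 7 + 4 + 2 = 13
u[3] = 13 + 7 + 2 = 22
u[4] = 22 + 13 + 2 = 37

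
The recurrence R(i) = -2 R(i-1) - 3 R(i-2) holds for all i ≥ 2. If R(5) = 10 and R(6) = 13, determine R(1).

Rearranging, R(i-2) = (R(i) + 2 R(i-1)) / -3.
R(4) = (13 + 2*10) / -3 = 33/-3 = -11
R(3) = (10 + 2*(-11)) / -3 = -12/-3 = 4
R(2) = (-11 + 2*4) / -3 = -3/-3 = 1
R(1) = (4 + 2*1) / -3 = 6/-3 = -2

-2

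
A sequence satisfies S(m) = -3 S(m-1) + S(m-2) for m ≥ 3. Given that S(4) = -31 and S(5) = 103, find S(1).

7

Rearranging, S(m-2) = S(m) + 3 S(m-1).
S(3) = 103 + 3*(-31) = 10
S(2) = -31 + 3*10 = -1
S(1) = 10 + 3*(-1) = 7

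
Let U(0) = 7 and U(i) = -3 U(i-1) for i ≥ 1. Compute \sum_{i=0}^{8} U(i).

34447

U(1) = -3(7) = -21
U(2) = -3(-21) = 63
U(3) = -3(63) = -189
U(4) = -3(-189) = 567
U(5) = -3(567) = -1701
U(6) = -3(-1701) = 5103
U(7) = -3(5103) = -15309
U(8) = -3(-15309) = 45927
Sum = 7 + (-21) + 63 + (-189) + 567 + (-1701) + 5103 + (-15309) + 45927 = 34447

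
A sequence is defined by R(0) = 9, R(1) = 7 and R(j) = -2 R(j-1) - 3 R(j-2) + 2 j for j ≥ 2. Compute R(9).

R(2) = -2(7) - 3(9) + 4 = -37
R(3) = -2(-37) - 3(7) + 6 = 59
R(4) = -2(59) - 3(-37) + 8 = 1
R(5) = -2(1) - 3(59) + 10 = -169
R(6) = -2(-169) - 3(1) + 12 = 347
R(7) = -2(347) - 3(-169) + 14 = -173
R(8) = -2(-173) - 3(347) + 16 = -679
R(9) = -2(-679) - 3(-173) + 18 = 1895

1895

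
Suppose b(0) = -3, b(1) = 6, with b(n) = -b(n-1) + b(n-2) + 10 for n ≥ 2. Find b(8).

b(2) = -6 + (-3) + 10 = 1
b(3) = -1 + 6 + 10 = 15
b(4) = -15 + 1 + 10 = -4
b(5) = -(-4) + 15 + 10 = 29
b(6) = -29 + (-4) + 10 = -23
b(7) = -(-23) + 29 + 10 = 62
b(8) = -62 + (-23) + 10 = -75

-75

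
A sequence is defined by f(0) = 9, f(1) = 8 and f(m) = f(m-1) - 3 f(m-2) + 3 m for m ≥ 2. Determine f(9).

386

f(2) = 8 - 3(9) + 6 = -13
f(3) = (-13) - 3(8) + 9 = -28
f(4) = (-28) - 3(-13) + 12 = 23
f(5) = 23 - 3(-28) + 15 = 122
f(6) = 122 - 3(23) + 18 = 71
f(7) = 71 - 3(122) + 21 = -274
f(8) = (-274) - 3(71) + 24 = -463
f(9) = (-463) - 3(-274) + 27 = 386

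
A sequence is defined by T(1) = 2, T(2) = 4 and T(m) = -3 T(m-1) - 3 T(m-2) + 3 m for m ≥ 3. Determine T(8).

-66

T(3) = -3(4) - 3(2) + 9 = -9
T(4) = -3(-9) - 3(4) + 12 = 27
T(5) = -3(27) - 3(-9) + 15 = -39
T(6) = -3(-39) - 3(27) + 18 = 54
T(7) = -3(54) - 3(-39) + 21 = -24
T(8) = -3(-24) - 3(54) + 24 = -66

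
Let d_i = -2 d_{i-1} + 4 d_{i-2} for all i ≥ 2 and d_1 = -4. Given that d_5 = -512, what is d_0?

2

Let d_0 = w.
d_2 = 8 + 4w
d_3 = -32 - 8w
d_4 = 96 + 32w
d_5 = -320 - 96w
So -320 - 96w = -512, giving w = 2.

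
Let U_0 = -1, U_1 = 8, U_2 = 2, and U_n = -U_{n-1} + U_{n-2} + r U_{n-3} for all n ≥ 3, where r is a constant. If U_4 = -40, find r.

-4

U_3 = 6 - r
U_4 = -4 + 9r
So -4 + 9r = -40, giving r = -4.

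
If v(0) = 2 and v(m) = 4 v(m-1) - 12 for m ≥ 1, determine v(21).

-8796093022204

The fixed point is -12/(1 - 4) = 4, so v(m) - 4 = 4(v(m-1) - 4).
Hence v(m) = -2·4^m + 4.
v(21) = -2·4^{21} + 4 = -2·4398046511104 + 4 = -8796093022204.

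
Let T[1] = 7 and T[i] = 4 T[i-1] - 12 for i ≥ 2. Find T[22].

The fixed point is -12/(1 - 4) = 4, so T[i] - 4 = 4(T[i-1] - 4).
Hence T[i] = 3·4^{i-1} + 4.
T[22] = 3·4^{21} + 4 = 3·4398046511104 + 4 = 13194139533316.

13194139533316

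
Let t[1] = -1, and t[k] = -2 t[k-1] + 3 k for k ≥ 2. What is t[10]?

t[2] = -2*(-1) + 6 = 8
t[3] = -2*8 + 9 = -7
t[4] = -2*(-7) + 12 = 26
t[5] = -2*26 + 15 = -37
t[6] = -2*(-37) + 18 = 92
t[7] = -2*92 + 21 = -163
t[8] = -2*(-163) + 24 = 350
t[9] = -2*350 + 27 = -673
t[10] = -2*(-673) + 30 = 1376

1376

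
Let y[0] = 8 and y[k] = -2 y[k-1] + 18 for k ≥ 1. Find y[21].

-4194298

The fixed point is 18/(1 + 2) = 6, so y[k] - 6 = -2(y[k-1] - 6).
Hence y[k] = 2·(-2)^k + 6.
y[21] = 2·(-2)^{21} + 6 = 2·-2097152 + 6 = -4194298.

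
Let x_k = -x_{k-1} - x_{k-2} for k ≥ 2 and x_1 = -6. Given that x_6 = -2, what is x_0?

Let x_0 = z.
x_2 = 6 - z
x_3 = z
x_4 = -6
x_5 = 6 - z
x_6 = z
So z = -2, giving z = -2.

-2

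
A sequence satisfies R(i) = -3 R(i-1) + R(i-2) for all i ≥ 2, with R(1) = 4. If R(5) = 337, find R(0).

3

Let R(0) = v.
R(2) = -12 + v
R(3) = 40 - 3v
R(4) = -132 + 10v
R(5) = 436 - 33v
So 436 - 33v = 337, giving v = 3.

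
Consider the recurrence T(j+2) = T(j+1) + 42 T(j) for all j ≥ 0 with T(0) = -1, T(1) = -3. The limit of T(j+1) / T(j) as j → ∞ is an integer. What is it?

The characteristic equation is r^2 - r - 42 = 0, which factors as (r - 7)(r + 6) = 0.
So the roots are 7 and -6. Since |7| > |-6| and the coefficient of 7^j is non-zero, the ratio tends to 7.

7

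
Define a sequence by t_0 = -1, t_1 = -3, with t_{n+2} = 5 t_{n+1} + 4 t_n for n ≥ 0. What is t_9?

-3680763

t_2 = 5*(-3) + 4*(-1) = -19
t_3 = 5*(-19) + 4*(-3) = -107
t_4 = 5*(-107) + 4*(-19) = -611
t_5 = 5*(-611) + 4*(-107) = -3483
t_6 = 5*(-3483) + 4*(-611) = -19859
t_7 = 5*(-19859) + 4*(-3483) = -113227
t_8 = 5*(-113227) + 4*(-19859) = -645571
t_9 = 5*(-645571) + 4*(-113227) = -3680763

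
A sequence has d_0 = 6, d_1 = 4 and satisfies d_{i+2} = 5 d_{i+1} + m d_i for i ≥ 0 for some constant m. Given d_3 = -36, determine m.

d_2 = 20 + 6m
d_3 = 100 + 34m
So 100 + 34m = -36, giving m = -4.

-4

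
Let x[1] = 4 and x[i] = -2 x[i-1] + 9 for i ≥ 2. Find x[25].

16777219

The fixed point is 9/(1 + 2) = 3, so x[i] - 3 = -2(x[i-1] - 3).
Hence x[i] = 1·(-2)^{i-1} + 3.
x[25] = 1·(-2)^{24} + 3 = 1·16777216 + 3 = 16777219.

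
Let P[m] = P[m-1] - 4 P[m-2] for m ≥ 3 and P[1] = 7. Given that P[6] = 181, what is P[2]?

Let P[2] = w.
P[3] = -28 + w
P[4] = -28 - 3w
P[5] = 84 - 7w
P[6] = 196 + 5w
So 196 + 5w = 181, giving w = -3.

-3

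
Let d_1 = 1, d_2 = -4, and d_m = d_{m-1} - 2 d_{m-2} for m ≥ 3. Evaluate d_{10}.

d_3 = (-4) - 2*1 = -6
d_4 = (-6) - 2*(-4) = 2
d_5 = 2 - 2*(-6) = 14
d_6 = 14 - 2*2 = 10
d_7 = 10 - 2*14 = -18
d_8 = (-18) - 2*10 = -38
d_9 = (-38) - 2*(-18) = -2
d_{10} = (-2) - 2*(-38) = 74

74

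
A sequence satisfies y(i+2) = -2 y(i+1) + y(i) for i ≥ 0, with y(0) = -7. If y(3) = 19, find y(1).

1

Let y(1) = x.
y(2) = -7 - 2x
y(3) = 14 + 5x
So 14 + 5x = 19, giving x = 1.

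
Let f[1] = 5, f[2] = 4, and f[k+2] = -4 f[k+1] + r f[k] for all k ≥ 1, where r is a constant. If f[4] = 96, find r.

f[3] = -16 + 5r
f[4] = 64 - 16r
So 64 - 16r = 96, giving r = -2.

-2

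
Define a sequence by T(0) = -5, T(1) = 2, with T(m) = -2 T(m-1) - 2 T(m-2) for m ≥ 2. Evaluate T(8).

-80

T(2) = -2·2 - 2·(-5) = 6
T(3) = -2·6 - 2·2 = -16
T(4) = -2·(-16) - 2·6 = 20
T(5) = -2·20 - 2·(-16) = -8
T(6) = -2·(-8) - 2·20 = -24
T(7) = -2·(-24) - 2·(-8) = 64
T(8) = -2·64 - 2·(-24) = -80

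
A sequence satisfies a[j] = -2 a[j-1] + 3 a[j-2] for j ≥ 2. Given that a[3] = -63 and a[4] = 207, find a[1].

Rearranging, a[j-2] = (a[j] + 2 a[j-1]) / 3.
a[2] = (207 + 2*(-63)) / 3 = 81/3 = 27
a[1] = (-63 + 2*27) / 3 = -9/3 = -3

-3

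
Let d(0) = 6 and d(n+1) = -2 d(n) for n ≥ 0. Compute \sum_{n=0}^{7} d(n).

d(1) = -2*6 = -12
d(2) = -2*(-12) = 24
d(3) = -2*24 = -48
d(4) = -2*(-48) = 96
d(5) = -2*96 = -192
d(6) = -2*(-192) = 384
d(7) = -2*384 = -768
Sum = 6 + (-12) + 24 + (-48) + 96 + (-192) + 384 + (-768) = -510

-510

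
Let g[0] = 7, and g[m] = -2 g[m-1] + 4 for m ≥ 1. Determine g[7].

g[1] = -2*7 + 4 = -10
g[2] = -2*(-10) + 4 = 24
g[3] = -2*24 + 4 = -44
g[4] = -2*(-44) + 4 = 92
g[5] = -2*92 + 4 = -180
g[6] = -2*(-180) + 4 = 364
g[7] = -2*364 + 4 = -724

-724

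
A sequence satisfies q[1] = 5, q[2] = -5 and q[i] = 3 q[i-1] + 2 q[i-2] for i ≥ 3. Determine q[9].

q[3] = 3(-5) + 2(5) = -5
q[4] = 3(-5) + 2(-5) = -25
q[5] = 3(-25) + 2(-5) = -85
q[6] = 3(-85) + 2(-25) = -305
q[7] = 3(-305) + 2(-85) = -1085
q[8] = 3(-1085) + 2(-305) = -3865
q[9] = 3(-3865) + 2(-1085) = -13765

-13765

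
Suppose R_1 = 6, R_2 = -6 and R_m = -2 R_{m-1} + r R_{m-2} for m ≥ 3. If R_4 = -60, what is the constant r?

2

R_3 = 12 + 6r
R_4 = -24 - 18r
So -24 - 18r = -60, giving r = 2.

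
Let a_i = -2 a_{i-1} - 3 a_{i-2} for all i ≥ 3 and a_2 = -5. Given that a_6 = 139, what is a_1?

Let a_1 = z.
a_3 = 10 - 3z
a_4 = -5 + 6z
a_5 = -20 - 3z
a_6 = 55 - 12z
So 55 - 12z = 139, giving z = -7.

-7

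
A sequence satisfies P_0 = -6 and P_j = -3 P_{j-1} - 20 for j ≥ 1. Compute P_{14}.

-4782974

The fixed point is -20/(1 + 3) = -5, so P_j + 5 = -3(P_{j-1} + 5).
Hence P_j = -1·(-3)^j - 5.
P_{14} = -1·(-3)^{14} - 5 = -1·4782969 - 5 = -4782974.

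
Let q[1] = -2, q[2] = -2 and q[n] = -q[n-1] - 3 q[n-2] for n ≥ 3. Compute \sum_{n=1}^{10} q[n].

290

q[3] = -(-2) - 3*(-2) = 8
q[4] = -8 - 3*(-2) = -2
q[5] = -(-2) - 3*8 = -22
q[6] = -(-22) - 3*(-2) = 28
q[7] = -28 - 3*(-22) = 38
q[8] = -38 - 3*28 = -122
q[9] = -(-122) - 3*38 = 8
q[10] = -8 - 3*(-122) = 358
Sum = (-2) + (-2) + 8 + (-2) + (-22) + 28 + 38 + (-122) + 8 + 358 = 290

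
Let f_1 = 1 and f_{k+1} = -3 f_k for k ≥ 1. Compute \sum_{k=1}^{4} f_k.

f_2 = -3*1 = -3
f_3 = -3*(-3) = 9
f_4 = -3*9 = -27
Sum = 1 + (-3) + 9 + (-27) = -20

-20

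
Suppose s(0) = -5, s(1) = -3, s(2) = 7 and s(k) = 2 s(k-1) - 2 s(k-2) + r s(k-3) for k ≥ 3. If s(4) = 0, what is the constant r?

2

s(3) = 20 - 5r
s(4) = 26 - 13r
So 26 - 13r = 0, giving r = 2.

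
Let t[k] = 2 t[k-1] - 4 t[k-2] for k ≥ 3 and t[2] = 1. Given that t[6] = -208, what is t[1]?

-6

Let t[1] = w.
t[3] = 2 - 4w
t[4] = -8w
t[5] = -8
t[6] = -16 + 32w
So -16 + 32w = -208, giving w = -6.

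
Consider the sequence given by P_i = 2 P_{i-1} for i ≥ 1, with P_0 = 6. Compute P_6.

P_1 = 2·6 = 12
P_2 = 2·12 = 24
P_3 = 2·24 = 48
P_4 = 2·48 = 96
P_5 = 2·96 = 192
P_6 = 2·192 = 384

384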